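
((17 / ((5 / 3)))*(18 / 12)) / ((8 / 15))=459 / 16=28.69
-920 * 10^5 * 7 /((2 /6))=-1932000000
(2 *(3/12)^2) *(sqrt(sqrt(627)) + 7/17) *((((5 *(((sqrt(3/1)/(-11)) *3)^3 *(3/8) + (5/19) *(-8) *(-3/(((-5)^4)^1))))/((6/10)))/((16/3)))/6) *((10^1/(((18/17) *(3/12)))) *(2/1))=(7 + 17 *627^(1/4)) *(85184 - 192375 *sqrt(3))/58265856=-0.39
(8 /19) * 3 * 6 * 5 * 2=1440 /19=75.79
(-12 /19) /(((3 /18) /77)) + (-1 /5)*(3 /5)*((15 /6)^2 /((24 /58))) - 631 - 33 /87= -8154635 /8816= -924.98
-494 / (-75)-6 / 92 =22499 / 3450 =6.52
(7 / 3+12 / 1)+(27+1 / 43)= 5335 / 129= 41.36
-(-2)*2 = 4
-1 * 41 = -41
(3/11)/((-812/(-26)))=39/4466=0.01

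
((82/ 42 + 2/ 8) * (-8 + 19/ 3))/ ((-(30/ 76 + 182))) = 17575/ 873306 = 0.02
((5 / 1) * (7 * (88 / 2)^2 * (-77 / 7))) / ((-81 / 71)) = 52920560 / 81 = 653340.25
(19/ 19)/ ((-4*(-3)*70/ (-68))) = -17/ 210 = -0.08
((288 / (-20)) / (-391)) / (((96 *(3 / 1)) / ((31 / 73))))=31 / 570860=0.00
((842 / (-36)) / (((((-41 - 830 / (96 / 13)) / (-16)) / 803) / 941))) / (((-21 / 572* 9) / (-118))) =-2748370449071104 / 4174821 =-658320548.13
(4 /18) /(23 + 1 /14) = 28 /2907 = 0.01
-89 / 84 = -1.06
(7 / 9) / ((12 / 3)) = 7 / 36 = 0.19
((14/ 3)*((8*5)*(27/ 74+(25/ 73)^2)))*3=53237240/ 197173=270.00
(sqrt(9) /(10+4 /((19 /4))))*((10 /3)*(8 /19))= 40 /103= 0.39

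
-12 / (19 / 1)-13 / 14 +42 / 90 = -4363 / 3990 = -1.09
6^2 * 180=6480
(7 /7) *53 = 53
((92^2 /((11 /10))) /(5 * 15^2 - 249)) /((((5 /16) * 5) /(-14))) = -947968 /12045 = -78.70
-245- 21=-266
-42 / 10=-21 / 5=-4.20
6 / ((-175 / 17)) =-102 / 175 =-0.58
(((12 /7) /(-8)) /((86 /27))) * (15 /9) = -135 /1204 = -0.11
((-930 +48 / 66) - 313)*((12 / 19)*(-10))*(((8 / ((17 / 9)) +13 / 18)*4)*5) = 2763974000 / 3553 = 777926.82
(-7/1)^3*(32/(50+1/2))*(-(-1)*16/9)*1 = -351232/909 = -386.39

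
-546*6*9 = -29484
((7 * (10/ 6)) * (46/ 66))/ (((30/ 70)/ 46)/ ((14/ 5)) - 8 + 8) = 725788/ 297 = 2443.73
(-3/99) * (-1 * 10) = 10/33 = 0.30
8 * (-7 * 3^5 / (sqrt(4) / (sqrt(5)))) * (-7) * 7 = 333396 * sqrt(5) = 745496.12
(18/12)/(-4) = -3/8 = -0.38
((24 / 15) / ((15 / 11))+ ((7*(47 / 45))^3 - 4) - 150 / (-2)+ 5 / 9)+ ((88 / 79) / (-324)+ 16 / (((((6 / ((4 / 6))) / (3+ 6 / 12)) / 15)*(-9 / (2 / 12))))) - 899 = -3147397864 / 7198875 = -437.21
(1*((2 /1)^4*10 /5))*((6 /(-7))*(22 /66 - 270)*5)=258880 /7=36982.86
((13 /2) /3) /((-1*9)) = -13 /54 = -0.24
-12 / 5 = -2.40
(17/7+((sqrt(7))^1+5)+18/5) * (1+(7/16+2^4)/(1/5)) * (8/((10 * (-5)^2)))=1331 * sqrt(7)/500+256883/8750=36.40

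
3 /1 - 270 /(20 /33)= -885 /2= -442.50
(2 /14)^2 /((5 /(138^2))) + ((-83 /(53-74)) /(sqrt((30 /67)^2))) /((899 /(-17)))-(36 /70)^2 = 1532298277 /19822950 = 77.30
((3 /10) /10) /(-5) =-3 /500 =-0.01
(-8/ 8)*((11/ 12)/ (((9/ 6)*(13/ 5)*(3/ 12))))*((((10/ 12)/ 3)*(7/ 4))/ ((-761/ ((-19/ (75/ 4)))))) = -1463/ 2403999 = -0.00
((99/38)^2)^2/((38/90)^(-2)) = 1185921/144400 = 8.21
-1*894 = -894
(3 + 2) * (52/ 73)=260/ 73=3.56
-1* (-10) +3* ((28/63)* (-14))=-26/3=-8.67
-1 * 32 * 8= -256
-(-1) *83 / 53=83 / 53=1.57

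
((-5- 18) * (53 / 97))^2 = 157.93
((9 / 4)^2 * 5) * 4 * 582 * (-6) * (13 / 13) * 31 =-10960515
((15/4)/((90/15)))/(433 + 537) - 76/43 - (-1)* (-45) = -3121029/66736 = -46.77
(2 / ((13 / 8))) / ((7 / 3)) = 48 / 91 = 0.53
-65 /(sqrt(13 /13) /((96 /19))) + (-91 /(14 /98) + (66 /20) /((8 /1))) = -1466813 /1520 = -965.01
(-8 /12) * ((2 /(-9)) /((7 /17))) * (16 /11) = 1088 /2079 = 0.52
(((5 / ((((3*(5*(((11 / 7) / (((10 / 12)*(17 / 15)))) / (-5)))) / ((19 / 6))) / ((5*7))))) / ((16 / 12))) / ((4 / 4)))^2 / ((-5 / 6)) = -31311741125 / 3763584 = -8319.66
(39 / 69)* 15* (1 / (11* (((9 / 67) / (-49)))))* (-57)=4054505 / 253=16025.71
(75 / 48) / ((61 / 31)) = 775 / 976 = 0.79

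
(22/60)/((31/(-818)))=-4499/465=-9.68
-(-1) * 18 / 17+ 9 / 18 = 53 / 34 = 1.56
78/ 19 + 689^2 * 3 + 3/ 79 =2137674882/ 1501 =1424167.14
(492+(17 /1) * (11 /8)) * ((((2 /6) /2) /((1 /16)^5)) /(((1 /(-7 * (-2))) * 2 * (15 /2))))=3782868992 /45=84063755.38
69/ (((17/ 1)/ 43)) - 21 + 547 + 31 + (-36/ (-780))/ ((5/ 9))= 4042159/ 5525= 731.61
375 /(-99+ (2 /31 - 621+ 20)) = -11625 /21698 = -0.54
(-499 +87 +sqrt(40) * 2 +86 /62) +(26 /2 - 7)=-12543 /31 +4 * sqrt(10)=-391.96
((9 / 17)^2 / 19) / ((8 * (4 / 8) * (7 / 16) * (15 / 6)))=0.00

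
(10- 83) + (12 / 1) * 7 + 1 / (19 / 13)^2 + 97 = 39157 / 361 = 108.47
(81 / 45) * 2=18 / 5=3.60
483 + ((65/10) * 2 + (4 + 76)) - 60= 516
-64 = -64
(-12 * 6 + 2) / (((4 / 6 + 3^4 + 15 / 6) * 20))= -21 / 505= -0.04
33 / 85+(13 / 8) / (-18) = 3647 / 12240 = 0.30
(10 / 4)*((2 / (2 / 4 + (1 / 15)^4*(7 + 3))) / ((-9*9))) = -1250 / 10129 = -0.12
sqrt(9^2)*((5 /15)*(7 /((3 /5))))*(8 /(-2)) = -140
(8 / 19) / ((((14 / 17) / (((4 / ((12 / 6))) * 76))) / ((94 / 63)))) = 51136 / 441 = 115.95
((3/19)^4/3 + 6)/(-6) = -260651/260642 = -1.00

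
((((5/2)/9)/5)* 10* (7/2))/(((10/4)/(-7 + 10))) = 7/3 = 2.33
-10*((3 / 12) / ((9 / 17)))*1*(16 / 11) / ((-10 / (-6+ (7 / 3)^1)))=-68 / 27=-2.52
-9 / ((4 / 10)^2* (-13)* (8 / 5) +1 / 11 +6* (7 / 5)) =-12375 / 7099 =-1.74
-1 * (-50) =50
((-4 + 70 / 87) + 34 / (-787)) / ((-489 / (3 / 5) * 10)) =110872 / 279011175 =0.00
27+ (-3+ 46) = 70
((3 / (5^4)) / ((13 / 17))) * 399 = 2.50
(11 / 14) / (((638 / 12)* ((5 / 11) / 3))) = 99 / 1015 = 0.10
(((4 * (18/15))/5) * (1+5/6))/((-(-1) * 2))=22/25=0.88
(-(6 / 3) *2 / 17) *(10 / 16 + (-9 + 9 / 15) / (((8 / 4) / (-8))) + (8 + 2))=-1769 / 170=-10.41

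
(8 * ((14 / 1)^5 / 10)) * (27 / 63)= 921984 / 5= 184396.80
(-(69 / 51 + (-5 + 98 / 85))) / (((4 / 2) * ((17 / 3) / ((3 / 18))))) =53 / 1445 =0.04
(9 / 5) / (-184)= -9 / 920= -0.01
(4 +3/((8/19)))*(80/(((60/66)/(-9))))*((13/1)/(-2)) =57271.50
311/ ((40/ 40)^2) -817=-506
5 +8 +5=18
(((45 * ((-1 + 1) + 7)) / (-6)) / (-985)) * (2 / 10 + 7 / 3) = 133 / 985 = 0.14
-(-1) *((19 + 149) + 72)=240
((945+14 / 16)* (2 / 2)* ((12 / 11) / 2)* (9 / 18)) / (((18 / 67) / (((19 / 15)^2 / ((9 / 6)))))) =183023029 / 178200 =1027.07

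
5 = 5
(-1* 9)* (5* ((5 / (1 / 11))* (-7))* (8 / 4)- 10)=34740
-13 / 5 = -2.60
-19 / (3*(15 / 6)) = -2.53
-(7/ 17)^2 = -49/ 289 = -0.17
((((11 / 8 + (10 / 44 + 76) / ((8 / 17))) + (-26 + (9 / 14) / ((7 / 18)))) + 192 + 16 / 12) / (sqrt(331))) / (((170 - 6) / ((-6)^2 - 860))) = -91.78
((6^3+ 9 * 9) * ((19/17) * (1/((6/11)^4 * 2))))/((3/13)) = 39779597/4896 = 8124.92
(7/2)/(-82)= -7/164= -0.04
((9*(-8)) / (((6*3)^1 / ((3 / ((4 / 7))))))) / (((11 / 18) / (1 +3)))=-1512 / 11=-137.45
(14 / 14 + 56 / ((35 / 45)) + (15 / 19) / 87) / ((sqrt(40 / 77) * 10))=10057 * sqrt(770) / 27550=10.13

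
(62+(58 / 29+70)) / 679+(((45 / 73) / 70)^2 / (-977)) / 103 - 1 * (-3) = 32598330860155 / 10195424532188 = 3.20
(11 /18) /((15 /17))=187 /270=0.69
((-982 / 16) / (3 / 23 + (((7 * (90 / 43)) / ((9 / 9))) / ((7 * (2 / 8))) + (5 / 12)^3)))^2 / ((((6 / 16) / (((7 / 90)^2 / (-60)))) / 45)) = -3327699758759712 / 5368769131453225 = -0.62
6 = 6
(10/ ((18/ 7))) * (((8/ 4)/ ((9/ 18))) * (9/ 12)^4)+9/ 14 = 5.56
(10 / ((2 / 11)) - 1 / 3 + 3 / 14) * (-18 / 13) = -6915 / 91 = -75.99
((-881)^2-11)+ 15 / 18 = 4656905 / 6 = 776150.83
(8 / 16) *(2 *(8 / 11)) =8 / 11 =0.73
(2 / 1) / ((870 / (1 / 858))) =1 / 373230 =0.00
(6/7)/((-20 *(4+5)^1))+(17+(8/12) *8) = 1563/70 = 22.33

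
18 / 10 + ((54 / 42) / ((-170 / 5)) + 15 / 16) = 25701 / 9520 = 2.70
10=10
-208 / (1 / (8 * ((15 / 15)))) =-1664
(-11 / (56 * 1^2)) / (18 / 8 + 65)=-11 / 3766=-0.00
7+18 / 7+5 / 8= 571 / 56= 10.20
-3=-3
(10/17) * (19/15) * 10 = 380/51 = 7.45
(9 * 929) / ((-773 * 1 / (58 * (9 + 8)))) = -8243946 / 773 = -10664.87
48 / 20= 12 / 5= 2.40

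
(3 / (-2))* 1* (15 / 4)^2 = -675 / 32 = -21.09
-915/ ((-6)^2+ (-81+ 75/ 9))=549/ 22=24.95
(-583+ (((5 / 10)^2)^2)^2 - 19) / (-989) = 154111 / 253184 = 0.61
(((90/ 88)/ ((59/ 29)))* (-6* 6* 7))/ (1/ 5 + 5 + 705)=-411075/ 2304599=-0.18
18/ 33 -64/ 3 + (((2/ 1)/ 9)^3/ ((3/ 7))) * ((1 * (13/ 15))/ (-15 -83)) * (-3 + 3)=-686/ 33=-20.79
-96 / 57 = -32 / 19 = -1.68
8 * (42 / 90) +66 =69.73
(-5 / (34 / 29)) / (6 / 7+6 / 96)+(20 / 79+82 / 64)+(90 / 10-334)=-1452356831 / 4426528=-328.10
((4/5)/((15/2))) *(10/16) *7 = 7/15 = 0.47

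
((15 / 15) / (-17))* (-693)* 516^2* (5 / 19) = 922577040 / 323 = 2856275.67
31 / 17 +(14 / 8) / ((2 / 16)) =269 / 17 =15.82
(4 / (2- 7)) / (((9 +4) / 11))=-44 / 65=-0.68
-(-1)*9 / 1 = 9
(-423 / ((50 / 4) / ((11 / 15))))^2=9622404 / 15625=615.83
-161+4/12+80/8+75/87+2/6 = -13004/87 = -149.47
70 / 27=2.59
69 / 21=23 / 7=3.29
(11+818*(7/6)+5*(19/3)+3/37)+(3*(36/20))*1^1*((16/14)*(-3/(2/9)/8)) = 2555467/2590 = 986.67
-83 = -83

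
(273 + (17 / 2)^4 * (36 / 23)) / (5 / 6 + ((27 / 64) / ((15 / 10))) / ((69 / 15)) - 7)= -18643320 / 13481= -1382.93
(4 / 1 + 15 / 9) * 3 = 17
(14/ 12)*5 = 35/ 6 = 5.83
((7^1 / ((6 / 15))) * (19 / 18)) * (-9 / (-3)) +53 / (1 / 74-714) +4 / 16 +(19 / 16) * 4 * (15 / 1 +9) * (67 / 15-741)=-2660005789 / 31701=-83909.21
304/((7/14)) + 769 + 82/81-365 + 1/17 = 1013.07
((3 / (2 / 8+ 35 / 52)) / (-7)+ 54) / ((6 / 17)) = 25483 / 168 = 151.68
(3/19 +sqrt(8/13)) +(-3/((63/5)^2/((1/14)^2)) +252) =2 * sqrt(26)/13 +1242344153/4926852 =252.94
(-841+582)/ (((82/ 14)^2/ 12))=-152292/ 1681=-90.60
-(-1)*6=6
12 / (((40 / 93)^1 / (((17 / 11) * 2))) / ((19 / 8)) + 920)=90117 / 6909410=0.01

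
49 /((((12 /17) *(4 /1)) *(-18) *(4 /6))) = -833 /576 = -1.45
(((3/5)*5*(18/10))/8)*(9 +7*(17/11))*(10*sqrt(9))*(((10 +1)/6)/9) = 327/4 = 81.75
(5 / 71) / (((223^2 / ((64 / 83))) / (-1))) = -320 / 293052997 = -0.00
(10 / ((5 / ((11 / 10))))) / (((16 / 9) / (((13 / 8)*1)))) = 1287 / 640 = 2.01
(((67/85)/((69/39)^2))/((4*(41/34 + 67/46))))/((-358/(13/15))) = -147199/2571478200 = -0.00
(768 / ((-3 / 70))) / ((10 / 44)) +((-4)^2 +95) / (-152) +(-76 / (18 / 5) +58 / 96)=-78869.24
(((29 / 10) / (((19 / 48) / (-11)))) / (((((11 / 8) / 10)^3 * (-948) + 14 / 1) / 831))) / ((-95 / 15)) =488612044800 / 533035633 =916.66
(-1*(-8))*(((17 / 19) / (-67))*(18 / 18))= -136 / 1273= -0.11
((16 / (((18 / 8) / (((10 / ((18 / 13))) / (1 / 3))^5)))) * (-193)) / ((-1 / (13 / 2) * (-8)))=-11644676712500 / 2187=-5324497810.93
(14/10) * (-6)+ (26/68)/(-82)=-117161/13940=-8.40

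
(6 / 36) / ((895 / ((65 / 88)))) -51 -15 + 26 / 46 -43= -235712629 / 2173776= -108.43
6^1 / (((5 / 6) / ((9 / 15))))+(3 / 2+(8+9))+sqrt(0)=1141 / 50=22.82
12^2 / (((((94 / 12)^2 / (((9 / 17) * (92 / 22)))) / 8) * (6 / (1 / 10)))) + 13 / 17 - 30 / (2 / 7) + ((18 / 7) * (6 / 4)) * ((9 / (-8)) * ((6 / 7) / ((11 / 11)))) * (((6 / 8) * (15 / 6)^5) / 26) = -153613059959153 / 1347245419520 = -114.02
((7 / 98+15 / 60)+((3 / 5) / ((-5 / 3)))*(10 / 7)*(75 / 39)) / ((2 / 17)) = -4131 / 728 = -5.67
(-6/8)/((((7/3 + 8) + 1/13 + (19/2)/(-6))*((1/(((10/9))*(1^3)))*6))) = -65/4131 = -0.02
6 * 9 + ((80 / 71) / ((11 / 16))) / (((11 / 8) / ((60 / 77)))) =36335778 / 661507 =54.93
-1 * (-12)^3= 1728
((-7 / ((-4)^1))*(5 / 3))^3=42875 / 1728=24.81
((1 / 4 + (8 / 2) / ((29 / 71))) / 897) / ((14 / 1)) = 1165 / 1456728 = 0.00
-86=-86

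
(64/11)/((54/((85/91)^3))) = 19652000/223810587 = 0.09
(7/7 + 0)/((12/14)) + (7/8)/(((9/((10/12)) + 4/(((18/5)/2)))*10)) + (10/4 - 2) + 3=131453/28128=4.67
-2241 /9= -249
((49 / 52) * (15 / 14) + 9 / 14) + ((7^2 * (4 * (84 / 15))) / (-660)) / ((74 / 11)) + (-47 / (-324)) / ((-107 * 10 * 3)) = 12302051197 / 8754536700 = 1.41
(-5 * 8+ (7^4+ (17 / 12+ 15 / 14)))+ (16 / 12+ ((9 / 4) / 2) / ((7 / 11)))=132529 / 56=2366.59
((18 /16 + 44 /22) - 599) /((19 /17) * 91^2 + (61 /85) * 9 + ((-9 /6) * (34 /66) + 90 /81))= -40114305 /623520028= -0.06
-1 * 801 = -801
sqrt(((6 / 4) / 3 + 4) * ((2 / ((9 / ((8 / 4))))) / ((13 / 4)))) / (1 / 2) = 4 * sqrt(26) / 13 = 1.57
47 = 47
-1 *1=-1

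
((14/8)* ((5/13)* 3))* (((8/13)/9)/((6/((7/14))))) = 35/3042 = 0.01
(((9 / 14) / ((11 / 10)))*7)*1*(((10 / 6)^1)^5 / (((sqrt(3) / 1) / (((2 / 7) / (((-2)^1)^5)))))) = -15625*sqrt(3) / 99792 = -0.27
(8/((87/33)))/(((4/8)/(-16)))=-2816/29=-97.10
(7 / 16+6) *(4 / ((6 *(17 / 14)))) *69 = 16583 / 68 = 243.87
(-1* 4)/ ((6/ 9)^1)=-6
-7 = -7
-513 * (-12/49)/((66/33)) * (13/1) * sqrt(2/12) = 6669 * sqrt(6)/49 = 333.38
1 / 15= 0.07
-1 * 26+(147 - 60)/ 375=-3221/ 125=-25.77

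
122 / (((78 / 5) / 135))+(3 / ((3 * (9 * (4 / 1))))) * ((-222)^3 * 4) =-15790011 / 13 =-1214616.23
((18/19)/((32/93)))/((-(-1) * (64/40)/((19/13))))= 4185/1664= 2.52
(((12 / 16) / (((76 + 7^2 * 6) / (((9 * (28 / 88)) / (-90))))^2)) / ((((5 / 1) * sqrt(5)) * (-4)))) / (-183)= 49 * sqrt(5) / 161673424000000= 0.00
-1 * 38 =-38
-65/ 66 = -0.98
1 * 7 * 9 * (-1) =-63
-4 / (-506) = 2 / 253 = 0.01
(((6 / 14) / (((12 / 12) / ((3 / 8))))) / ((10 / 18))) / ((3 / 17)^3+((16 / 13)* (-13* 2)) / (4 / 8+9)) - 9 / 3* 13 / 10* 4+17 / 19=-24702172241 / 1670049080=-14.79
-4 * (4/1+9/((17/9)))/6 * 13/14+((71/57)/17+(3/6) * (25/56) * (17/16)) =-2960837/578816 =-5.12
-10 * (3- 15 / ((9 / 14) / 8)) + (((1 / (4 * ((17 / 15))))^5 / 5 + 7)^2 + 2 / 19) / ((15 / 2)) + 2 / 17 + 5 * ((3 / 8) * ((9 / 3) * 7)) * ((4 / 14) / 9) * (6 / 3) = 556027323133408548607787 / 301234001872402513920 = 1845.83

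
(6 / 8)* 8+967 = 973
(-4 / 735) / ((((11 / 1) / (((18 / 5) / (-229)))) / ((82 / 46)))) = 0.00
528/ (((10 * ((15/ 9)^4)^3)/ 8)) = 1122403392/ 1220703125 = 0.92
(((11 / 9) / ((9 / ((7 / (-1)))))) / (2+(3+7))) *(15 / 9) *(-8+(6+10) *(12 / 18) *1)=-770 / 2187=-0.35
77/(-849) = -77/849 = -0.09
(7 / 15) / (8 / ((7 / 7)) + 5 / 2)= 0.04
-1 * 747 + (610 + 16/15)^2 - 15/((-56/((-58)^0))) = 4695462311/12600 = 372655.74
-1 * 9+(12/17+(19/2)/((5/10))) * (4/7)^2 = -2137/833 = -2.57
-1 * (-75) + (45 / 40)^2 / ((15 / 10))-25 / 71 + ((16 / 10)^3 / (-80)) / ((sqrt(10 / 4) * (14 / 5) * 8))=75.49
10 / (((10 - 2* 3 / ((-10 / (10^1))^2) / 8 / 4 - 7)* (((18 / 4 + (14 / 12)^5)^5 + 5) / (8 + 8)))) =1617367496813778567168 / 373054597241233136365879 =0.00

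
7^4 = 2401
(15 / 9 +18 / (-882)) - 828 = -826.35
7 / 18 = 0.39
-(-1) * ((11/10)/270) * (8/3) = 22/2025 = 0.01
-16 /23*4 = -2.78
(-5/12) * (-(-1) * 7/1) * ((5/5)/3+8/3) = -35/4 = -8.75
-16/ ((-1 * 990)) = 8/ 495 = 0.02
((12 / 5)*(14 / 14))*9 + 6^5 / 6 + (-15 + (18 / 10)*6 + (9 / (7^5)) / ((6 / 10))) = 110371644 / 84035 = 1313.40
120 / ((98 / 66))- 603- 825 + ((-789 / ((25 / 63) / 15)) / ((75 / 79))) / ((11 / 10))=-402984894 / 13475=-29906.11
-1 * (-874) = 874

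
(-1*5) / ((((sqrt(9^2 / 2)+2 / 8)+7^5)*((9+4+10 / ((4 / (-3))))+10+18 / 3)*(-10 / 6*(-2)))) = -806748 / 194348725099+216*sqrt(2) / 194348725099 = -0.00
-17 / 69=-0.25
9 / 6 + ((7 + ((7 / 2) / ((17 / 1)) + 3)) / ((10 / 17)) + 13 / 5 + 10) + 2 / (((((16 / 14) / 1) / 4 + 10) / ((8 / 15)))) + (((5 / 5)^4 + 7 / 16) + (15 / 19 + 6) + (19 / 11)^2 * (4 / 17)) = 3417517903 / 84419280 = 40.48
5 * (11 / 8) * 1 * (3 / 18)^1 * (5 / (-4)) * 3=-275 / 64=-4.30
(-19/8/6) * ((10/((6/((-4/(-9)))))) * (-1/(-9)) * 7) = -665/2916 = -0.23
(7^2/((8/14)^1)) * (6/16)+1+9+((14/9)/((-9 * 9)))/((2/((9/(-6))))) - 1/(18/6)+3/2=336991/7776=43.34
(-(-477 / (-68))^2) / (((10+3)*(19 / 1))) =-227529 / 1142128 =-0.20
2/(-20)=-1/10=-0.10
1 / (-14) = -1 / 14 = -0.07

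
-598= -598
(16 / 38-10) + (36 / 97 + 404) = 727602 / 1843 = 394.79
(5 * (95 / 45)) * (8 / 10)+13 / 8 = 725 / 72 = 10.07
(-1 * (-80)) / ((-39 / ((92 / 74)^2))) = -169280 / 53391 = -3.17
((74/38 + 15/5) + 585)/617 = 11209/11723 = 0.96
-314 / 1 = -314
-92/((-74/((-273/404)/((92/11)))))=-3003/29896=-0.10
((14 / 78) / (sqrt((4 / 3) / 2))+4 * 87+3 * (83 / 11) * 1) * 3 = 7 * sqrt(6) / 26+12231 / 11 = 1112.57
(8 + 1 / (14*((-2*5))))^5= 32621.98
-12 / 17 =-0.71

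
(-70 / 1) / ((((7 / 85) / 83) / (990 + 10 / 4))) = -70020875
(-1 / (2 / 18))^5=-59049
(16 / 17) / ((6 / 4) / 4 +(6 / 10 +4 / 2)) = 640 / 2023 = 0.32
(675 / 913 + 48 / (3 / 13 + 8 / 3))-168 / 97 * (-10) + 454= 4889865209 / 10007393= 488.63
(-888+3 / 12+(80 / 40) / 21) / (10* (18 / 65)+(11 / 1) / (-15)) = -4846595 / 11116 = -436.00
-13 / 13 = -1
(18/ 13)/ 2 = 0.69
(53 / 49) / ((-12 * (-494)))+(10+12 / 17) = 52866805 / 4938024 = 10.71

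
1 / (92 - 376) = -1 / 284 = -0.00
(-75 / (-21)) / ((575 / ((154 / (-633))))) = -22 / 14559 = -0.00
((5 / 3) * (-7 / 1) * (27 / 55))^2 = 32.80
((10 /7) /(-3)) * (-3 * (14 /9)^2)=280 /81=3.46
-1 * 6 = -6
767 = 767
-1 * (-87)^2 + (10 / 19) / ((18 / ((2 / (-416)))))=-269214197 / 35568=-7569.00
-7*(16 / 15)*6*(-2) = 448 / 5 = 89.60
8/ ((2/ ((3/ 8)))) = 1.50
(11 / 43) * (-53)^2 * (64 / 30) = 988768 / 645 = 1532.97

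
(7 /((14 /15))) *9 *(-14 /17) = -945 /17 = -55.59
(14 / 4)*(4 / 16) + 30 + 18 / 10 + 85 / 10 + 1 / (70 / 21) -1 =1619 / 40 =40.48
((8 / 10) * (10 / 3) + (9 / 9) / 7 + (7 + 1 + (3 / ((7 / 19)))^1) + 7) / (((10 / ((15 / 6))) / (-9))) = -1635 / 28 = -58.39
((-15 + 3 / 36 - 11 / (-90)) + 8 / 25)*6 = -86.85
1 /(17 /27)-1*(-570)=571.59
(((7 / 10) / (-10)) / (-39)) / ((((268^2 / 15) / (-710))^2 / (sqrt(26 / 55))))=529305*sqrt(1430) / 737692237568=0.00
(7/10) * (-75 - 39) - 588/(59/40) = -141141/295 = -478.44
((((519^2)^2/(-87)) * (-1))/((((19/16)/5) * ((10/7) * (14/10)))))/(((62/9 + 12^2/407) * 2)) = 177180160599882/1461803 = 121206592.54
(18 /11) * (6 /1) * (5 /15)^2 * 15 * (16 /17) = 15.40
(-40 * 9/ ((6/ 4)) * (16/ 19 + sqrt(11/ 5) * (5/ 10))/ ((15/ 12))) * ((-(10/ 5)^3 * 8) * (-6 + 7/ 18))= -3309568/ 57 - 103424 * sqrt(55)/ 15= -109196.79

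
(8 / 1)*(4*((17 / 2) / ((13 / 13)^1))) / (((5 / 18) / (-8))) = -39168 / 5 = -7833.60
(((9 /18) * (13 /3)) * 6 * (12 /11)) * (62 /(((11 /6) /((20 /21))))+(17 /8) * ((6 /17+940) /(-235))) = 66913821 /199045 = 336.17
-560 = -560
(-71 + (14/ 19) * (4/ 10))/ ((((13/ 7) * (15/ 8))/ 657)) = -82377288/ 6175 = -13340.45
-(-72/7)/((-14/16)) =-576/49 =-11.76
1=1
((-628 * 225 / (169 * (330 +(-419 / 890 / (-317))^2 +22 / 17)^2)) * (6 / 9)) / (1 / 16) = -919908324525603092321696000000 / 11321079063223600036371733374387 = -0.08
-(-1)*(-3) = -3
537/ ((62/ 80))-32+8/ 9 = 184640/ 279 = 661.79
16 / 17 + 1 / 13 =225 / 221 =1.02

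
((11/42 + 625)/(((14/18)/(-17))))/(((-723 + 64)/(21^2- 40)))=537063711/64582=8316.00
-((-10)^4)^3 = -1000000000000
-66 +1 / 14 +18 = -47.93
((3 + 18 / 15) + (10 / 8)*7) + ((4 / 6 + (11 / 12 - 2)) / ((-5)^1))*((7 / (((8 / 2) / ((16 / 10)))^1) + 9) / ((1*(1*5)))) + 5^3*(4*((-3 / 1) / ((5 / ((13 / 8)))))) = -71153 / 150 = -474.35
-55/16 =-3.44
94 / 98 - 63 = -3040 / 49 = -62.04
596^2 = 355216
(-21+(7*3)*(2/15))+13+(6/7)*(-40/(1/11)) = -13382/35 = -382.34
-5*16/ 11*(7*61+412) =-67120/ 11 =-6101.82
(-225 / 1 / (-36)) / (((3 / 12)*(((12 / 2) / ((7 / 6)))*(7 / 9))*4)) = 1.56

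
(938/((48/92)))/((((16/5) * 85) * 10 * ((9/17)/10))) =10787/864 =12.48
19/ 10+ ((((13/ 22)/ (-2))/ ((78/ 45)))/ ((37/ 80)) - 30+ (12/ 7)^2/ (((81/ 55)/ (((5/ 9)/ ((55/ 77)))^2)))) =-80885443/ 2967030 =-27.26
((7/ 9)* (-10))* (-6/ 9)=140/ 27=5.19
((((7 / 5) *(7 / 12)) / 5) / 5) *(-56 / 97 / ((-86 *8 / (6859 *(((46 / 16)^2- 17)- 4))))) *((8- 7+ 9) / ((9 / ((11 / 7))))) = -602611163 / 144149760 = -4.18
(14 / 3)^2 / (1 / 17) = 3332 / 9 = 370.22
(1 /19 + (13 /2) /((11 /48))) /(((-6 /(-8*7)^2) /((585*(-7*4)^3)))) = 39862826465280 /209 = 190731227106.60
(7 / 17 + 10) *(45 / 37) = 7965 / 629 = 12.66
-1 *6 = -6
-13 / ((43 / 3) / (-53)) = 48.07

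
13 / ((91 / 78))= 78 / 7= 11.14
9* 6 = 54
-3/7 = -0.43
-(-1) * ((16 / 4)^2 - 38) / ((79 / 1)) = -22 / 79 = -0.28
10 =10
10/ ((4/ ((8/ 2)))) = 10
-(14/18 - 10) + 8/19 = 1649/171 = 9.64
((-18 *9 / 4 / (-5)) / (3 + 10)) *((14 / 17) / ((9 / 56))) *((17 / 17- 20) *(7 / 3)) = -156408 / 1105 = -141.55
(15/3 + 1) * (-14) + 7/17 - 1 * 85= -2866/17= -168.59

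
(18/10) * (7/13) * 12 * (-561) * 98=-41563368/65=-639436.43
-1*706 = -706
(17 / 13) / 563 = 17 / 7319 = 0.00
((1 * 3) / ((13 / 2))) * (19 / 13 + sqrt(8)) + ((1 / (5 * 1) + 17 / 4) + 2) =12 * sqrt(2) / 13 + 24081 / 3380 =8.43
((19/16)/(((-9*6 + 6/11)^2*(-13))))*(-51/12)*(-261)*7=-1133407/4566016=-0.25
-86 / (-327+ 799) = -43 / 236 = -0.18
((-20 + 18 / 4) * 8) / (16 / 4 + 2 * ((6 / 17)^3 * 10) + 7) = -609212 / 58363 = -10.44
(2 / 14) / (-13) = -1 / 91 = -0.01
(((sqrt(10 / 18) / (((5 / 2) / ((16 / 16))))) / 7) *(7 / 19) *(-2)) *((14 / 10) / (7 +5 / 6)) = -56 *sqrt(5) / 22325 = -0.01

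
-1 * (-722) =722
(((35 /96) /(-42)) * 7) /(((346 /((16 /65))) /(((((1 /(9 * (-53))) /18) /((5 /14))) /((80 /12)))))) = 49 /23171896800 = 0.00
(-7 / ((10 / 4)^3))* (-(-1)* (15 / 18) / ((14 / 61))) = -122 / 75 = -1.63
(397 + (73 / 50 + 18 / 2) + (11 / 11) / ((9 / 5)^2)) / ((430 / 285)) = 31377797 / 116100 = 270.27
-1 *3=-3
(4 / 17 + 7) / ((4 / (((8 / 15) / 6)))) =41 / 255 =0.16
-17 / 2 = -8.50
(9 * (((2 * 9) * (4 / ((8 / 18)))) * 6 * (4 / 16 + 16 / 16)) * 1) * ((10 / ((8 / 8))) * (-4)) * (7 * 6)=-18370800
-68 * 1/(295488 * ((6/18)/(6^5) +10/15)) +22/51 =6495952/15070857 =0.43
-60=-60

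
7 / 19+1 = 26 / 19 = 1.37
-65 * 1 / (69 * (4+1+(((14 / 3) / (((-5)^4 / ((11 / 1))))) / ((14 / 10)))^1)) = -0.19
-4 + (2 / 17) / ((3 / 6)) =-64 / 17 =-3.76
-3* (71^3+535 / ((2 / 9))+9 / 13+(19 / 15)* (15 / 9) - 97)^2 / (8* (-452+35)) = 7105223364645169 / 60888672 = 116692040.26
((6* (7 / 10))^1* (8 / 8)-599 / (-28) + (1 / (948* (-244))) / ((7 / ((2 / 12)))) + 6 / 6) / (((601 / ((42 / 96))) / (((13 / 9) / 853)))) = 0.00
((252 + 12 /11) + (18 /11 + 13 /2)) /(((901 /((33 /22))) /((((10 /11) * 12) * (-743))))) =-384301890 /109021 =-3525.03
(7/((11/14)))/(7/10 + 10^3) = 980/110077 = 0.01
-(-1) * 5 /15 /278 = 1 /834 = 0.00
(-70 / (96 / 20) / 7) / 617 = -25 / 7404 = -0.00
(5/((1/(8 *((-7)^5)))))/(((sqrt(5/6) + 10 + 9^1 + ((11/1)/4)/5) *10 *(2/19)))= -14983104360/457643 + 127733200 *sqrt(30)/457643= -31210.97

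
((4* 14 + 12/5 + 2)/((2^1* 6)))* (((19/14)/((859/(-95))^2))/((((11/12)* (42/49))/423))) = 730174845/16233382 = 44.98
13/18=0.72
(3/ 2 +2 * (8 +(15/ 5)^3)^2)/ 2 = 1225.75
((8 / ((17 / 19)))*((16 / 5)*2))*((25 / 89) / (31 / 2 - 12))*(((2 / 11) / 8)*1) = 12160 / 116501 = 0.10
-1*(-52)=52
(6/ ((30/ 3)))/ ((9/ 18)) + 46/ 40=47/ 20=2.35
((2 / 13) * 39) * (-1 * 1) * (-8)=48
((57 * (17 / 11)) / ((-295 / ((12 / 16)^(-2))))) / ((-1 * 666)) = 2584 / 3241755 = 0.00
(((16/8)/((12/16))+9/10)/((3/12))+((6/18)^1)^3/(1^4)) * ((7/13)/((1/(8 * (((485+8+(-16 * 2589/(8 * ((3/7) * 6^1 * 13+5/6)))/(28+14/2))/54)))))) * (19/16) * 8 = 5297.24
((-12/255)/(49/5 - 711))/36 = 1/536418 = 0.00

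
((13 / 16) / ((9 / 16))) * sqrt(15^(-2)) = 13 / 135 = 0.10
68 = 68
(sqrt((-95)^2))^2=9025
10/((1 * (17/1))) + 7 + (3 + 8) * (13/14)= 4237/238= 17.80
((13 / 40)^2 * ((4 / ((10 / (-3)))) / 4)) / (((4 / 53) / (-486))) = 6529653 / 32000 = 204.05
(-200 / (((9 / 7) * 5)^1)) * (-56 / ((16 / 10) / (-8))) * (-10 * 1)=784000 / 9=87111.11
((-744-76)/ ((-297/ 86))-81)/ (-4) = -46463/ 1188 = -39.11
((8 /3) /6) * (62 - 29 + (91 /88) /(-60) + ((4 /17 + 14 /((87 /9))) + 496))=1381345697 /5856840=235.85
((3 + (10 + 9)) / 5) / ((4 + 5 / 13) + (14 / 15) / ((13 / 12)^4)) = 628342 / 722913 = 0.87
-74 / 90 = -37 / 45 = -0.82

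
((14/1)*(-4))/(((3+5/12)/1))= -16.39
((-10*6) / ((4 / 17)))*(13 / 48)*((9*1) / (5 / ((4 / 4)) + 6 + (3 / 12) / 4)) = -3315 / 59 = -56.19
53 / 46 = 1.15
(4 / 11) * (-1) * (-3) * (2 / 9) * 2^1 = 16 / 33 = 0.48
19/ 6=3.17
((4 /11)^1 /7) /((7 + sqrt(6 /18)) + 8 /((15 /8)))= 5070 /1096711 - 150 * sqrt(3) /1096711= 0.00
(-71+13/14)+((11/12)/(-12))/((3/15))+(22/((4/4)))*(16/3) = 47255/1008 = 46.88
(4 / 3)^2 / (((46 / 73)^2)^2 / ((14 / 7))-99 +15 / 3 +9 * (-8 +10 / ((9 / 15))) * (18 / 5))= 1135929640 / 119408178303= 0.01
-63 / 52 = -1.21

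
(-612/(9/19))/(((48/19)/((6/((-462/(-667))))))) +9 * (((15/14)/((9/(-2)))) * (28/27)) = -4432.29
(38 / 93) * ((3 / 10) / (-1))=-19 / 155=-0.12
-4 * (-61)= 244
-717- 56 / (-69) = -49417 / 69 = -716.19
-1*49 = -49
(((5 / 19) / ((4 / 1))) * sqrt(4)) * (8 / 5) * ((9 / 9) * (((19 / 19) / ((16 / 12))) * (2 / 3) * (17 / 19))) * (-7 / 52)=-119 / 9386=-0.01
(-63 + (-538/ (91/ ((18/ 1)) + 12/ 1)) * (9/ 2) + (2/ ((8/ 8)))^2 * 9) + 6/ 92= -2384961/ 14122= -168.88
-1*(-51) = 51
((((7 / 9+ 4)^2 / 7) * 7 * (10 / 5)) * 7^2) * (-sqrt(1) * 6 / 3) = -4474.12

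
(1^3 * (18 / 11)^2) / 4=81 / 121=0.67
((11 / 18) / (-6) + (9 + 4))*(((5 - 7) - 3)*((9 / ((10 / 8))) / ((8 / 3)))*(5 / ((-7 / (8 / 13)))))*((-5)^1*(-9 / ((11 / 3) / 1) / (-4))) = -134325 / 572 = -234.83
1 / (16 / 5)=5 / 16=0.31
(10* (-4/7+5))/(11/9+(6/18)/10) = 35.27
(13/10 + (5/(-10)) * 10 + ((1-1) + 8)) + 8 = 123/10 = 12.30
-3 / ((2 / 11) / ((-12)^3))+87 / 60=570269 / 20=28513.45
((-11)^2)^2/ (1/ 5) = 73205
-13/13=-1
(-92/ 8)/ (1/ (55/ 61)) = -1265/ 122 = -10.37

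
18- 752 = -734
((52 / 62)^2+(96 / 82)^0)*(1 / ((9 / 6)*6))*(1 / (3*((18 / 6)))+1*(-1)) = -13096 / 77841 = -0.17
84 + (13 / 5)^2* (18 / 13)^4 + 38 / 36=8358043 / 76050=109.90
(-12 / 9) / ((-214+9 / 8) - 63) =32 / 6621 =0.00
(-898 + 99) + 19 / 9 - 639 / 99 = -79531 / 99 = -803.34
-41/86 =-0.48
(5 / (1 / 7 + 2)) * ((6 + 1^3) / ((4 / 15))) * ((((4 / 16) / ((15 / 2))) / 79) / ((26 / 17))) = 833 / 49296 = 0.02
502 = 502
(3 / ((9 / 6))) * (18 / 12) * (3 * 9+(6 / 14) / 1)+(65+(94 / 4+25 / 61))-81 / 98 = 509233 / 2989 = 170.37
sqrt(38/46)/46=sqrt(437)/1058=0.02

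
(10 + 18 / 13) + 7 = 239 / 13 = 18.38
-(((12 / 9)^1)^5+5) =-9.21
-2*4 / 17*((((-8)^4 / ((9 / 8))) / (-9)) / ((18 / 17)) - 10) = 2286544 / 12393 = 184.50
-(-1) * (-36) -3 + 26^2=637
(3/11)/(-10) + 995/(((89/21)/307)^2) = 4549158871287/871310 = 5221056.65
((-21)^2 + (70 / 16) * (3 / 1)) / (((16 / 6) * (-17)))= -10899 / 1088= -10.02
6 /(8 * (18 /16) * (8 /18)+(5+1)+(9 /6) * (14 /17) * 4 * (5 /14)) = 51 /100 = 0.51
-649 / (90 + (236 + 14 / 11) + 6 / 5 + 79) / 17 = -35695 / 380987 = -0.09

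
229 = 229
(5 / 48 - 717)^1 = -34411 / 48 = -716.90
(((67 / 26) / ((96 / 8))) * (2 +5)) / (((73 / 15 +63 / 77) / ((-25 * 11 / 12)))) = -15125 / 2496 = -6.06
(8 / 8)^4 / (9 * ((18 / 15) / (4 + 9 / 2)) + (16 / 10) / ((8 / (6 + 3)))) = 85 / 261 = 0.33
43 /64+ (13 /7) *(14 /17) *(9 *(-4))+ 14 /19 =-1109055 /20672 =-53.65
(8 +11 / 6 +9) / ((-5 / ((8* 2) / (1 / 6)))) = -1808 / 5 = -361.60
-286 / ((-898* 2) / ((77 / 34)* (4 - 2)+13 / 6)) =97669 / 91596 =1.07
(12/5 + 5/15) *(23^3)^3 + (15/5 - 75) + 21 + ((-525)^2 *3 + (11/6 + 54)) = 49231514348787/10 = 4923151434878.70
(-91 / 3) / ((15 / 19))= -1729 / 45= -38.42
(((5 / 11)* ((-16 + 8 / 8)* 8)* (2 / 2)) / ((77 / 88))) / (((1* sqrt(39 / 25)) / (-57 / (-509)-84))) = 341592000* sqrt(39) / 509509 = 4186.86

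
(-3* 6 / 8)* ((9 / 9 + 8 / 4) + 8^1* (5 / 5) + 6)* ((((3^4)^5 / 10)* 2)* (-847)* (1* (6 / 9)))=15061862576999.70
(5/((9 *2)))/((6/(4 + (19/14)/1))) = 125/504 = 0.25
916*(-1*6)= -5496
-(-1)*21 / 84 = 1 / 4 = 0.25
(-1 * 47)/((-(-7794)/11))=-517/7794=-0.07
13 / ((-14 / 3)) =-39 / 14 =-2.79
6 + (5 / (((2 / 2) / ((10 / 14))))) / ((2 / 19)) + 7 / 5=2893 / 70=41.33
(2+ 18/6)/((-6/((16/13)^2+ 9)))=-8885/1014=-8.76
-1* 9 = -9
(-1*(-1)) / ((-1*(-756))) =1 / 756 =0.00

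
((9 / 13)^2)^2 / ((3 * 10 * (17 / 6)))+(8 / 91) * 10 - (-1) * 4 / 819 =135616723 / 152944155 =0.89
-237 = -237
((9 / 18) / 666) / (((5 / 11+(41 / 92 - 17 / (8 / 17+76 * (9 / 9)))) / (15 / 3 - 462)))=-37576825 / 74245014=-0.51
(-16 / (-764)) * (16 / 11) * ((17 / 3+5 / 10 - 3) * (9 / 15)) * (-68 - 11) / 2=-24016 / 10505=-2.29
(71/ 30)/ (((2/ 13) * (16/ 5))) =923/ 192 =4.81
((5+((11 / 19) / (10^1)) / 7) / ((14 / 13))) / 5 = 86593 / 93100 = 0.93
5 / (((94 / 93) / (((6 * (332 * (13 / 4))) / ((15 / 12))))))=1204164 / 47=25620.51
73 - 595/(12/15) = -2683/4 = -670.75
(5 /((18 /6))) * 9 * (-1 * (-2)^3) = 120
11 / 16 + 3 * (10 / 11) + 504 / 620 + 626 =17192611 / 27280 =630.23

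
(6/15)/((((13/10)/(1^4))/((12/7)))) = 48/91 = 0.53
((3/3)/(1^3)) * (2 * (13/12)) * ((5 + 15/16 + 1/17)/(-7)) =-3029/1632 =-1.86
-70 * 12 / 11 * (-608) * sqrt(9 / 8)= 49245.49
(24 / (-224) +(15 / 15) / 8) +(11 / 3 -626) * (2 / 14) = -14933 / 168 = -88.89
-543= -543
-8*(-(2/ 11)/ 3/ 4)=4/ 33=0.12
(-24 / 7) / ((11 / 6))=-144 / 77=-1.87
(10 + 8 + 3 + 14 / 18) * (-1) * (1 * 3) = -196 / 3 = -65.33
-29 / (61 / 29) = -13.79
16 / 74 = 0.22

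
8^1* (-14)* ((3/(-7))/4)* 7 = 84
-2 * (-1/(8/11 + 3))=22/41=0.54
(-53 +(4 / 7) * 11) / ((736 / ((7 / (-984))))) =109 / 241408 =0.00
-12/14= -6/7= -0.86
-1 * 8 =-8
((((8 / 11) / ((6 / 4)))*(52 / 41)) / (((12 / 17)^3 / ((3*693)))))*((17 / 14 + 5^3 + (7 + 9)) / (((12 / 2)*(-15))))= -127163179 / 22140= -5743.59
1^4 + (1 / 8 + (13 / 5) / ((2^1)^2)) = 71 / 40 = 1.78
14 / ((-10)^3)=-7 / 500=-0.01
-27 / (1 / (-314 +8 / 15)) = 42318 / 5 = 8463.60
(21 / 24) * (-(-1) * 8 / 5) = 1.40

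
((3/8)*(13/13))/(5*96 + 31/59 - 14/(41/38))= 2419/3016008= 0.00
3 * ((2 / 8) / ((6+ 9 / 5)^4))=625 / 3084588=0.00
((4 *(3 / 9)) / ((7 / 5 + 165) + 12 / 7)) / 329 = 5 / 207411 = 0.00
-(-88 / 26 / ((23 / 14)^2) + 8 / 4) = -5130 / 6877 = -0.75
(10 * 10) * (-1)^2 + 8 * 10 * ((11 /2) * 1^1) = 540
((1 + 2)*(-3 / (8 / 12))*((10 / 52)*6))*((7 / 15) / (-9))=21 / 26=0.81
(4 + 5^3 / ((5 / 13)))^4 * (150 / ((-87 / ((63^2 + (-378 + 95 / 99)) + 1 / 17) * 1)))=-3541410471675636350 / 48807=-72559478592735.39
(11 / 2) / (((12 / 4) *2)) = 11 / 12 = 0.92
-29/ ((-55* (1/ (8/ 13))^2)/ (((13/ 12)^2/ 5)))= 116/ 2475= 0.05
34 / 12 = 17 / 6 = 2.83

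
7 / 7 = 1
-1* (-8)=8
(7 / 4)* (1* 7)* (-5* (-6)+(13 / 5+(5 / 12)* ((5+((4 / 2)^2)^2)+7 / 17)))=129703 / 255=508.64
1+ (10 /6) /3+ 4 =50 /9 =5.56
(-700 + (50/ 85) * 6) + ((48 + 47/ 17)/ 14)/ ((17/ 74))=-1377029/ 2023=-680.69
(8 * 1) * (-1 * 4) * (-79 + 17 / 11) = 27264 / 11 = 2478.55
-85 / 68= -5 / 4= -1.25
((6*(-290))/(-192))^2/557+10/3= 3.48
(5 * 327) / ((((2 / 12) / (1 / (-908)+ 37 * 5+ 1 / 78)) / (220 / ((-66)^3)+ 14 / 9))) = 36274142680925 / 12854556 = 2821889.97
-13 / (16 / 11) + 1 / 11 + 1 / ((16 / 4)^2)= -773 / 88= -8.78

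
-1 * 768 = -768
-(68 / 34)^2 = -4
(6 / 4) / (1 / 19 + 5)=19 / 64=0.30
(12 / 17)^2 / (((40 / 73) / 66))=86724 / 1445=60.02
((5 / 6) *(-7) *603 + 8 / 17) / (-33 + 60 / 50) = 597895 / 5406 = 110.60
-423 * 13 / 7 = -5499 / 7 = -785.57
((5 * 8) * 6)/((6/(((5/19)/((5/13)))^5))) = 14851720/2476099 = 6.00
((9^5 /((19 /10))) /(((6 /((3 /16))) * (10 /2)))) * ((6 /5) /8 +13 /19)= 18718533 /115520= 162.04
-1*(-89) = 89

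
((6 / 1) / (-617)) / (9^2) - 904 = -15059738 / 16659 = -904.00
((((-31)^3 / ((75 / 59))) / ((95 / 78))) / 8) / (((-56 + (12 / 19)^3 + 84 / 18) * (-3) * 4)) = -634518509 / 161708000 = -3.92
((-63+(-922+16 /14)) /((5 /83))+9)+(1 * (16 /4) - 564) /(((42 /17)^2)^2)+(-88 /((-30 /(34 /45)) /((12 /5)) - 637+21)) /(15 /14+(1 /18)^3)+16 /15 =-388215737008431223 /23763175109415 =-16336.86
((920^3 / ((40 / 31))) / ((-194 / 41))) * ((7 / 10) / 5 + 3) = -38846213584 / 97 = -400476428.70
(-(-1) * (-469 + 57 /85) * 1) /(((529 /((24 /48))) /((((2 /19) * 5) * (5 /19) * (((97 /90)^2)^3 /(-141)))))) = 518108587065838 /760214215376915625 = 0.00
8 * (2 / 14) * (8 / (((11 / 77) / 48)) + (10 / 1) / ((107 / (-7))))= 328624 / 107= 3071.25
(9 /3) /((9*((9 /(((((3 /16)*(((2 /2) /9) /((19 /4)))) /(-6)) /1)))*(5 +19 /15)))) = -5 /1157328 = -0.00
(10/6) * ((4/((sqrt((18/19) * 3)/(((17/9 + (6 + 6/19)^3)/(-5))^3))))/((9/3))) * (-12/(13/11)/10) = 169255779409310558457988 * sqrt(114)/10321125677499092625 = 175093.03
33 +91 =124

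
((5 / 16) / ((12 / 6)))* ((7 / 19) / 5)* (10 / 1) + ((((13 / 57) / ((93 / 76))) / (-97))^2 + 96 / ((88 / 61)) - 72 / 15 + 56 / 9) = 833730392478421 / 12245827801680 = 68.08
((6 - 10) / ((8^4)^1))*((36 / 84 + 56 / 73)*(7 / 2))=-611 / 149504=-0.00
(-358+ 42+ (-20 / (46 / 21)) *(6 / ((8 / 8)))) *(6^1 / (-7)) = 51168 / 161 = 317.81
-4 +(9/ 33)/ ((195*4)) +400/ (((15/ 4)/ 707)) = 647012083/ 8580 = 75409.33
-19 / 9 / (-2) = 19 / 18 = 1.06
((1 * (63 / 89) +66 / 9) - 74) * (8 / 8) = -17611 / 267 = -65.96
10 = 10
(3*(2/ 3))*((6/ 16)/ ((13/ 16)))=12/ 13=0.92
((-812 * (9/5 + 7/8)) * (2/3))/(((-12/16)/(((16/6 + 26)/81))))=7472024/10935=683.31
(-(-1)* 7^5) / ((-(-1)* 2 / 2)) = 16807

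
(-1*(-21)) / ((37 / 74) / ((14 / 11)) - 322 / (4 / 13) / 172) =-50568 / 13705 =-3.69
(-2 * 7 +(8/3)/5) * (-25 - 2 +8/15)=80194/225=356.42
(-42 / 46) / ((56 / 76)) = -57 / 46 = -1.24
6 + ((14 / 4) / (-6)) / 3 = 209 / 36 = 5.81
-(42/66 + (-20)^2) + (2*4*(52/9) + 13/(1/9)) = -237.41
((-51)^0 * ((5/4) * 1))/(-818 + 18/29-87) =-145/104908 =-0.00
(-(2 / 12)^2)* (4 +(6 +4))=-7 / 18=-0.39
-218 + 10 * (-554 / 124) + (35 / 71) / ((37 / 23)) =-21366706 / 81437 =-262.37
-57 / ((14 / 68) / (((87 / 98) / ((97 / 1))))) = -84303 / 33271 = -2.53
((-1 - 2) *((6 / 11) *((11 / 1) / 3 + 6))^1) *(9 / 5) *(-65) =20358 / 11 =1850.73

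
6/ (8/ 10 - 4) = -15/ 8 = -1.88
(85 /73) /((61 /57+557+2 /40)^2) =110466000 /29552076813577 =0.00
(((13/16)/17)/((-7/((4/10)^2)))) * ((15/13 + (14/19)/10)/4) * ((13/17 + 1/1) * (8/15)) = -0.00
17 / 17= 1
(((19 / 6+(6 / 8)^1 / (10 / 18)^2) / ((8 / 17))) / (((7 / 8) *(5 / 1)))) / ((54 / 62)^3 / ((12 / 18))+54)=850324513 / 17201504250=0.05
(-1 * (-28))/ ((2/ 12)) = 168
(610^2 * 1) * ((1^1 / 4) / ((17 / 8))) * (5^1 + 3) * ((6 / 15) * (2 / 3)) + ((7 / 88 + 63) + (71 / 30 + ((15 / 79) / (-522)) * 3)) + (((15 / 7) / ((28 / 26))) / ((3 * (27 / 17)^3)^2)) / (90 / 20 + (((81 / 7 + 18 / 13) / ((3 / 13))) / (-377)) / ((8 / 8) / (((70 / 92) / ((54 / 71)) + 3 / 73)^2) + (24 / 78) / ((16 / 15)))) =3465162831632596267153993722222584591 / 37078310212096141791546275873880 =93455.25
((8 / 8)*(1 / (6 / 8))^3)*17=1088 / 27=40.30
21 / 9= 7 / 3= 2.33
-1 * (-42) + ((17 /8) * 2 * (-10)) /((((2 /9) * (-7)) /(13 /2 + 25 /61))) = 788367 /3416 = 230.79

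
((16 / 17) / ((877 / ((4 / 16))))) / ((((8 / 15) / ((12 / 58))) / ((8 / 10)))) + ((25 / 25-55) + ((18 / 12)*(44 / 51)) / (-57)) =-1331364632 / 24644577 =-54.02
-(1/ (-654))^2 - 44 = -18819505/ 427716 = -44.00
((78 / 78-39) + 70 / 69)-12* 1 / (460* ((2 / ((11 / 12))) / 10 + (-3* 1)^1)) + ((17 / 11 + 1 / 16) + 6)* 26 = 16601587 / 103224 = 160.83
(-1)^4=1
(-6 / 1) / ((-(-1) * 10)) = -3 / 5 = -0.60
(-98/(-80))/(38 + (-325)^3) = -0.00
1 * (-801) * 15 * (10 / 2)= -60075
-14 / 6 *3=-7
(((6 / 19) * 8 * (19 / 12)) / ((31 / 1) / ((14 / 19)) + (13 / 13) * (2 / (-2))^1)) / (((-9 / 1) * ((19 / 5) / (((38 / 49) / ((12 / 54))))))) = -8 / 805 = -0.01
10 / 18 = 5 / 9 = 0.56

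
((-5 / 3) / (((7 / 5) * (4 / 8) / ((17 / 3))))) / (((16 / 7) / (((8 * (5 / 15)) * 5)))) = -2125 / 27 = -78.70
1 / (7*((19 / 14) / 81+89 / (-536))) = -43416 / 45371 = -0.96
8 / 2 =4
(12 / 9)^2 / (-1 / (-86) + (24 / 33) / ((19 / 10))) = 287584 / 63801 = 4.51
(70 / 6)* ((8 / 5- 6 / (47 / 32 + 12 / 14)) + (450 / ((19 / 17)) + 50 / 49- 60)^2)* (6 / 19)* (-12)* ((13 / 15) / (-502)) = 13865787801004256 / 1538283465635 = 9013.81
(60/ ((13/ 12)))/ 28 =180/ 91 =1.98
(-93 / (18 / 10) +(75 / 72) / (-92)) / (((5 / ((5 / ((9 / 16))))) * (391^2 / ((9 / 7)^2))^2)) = -27727515 / 2581410197381806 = -0.00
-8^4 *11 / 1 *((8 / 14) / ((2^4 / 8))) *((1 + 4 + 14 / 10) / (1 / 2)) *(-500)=576716800 / 7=82388114.29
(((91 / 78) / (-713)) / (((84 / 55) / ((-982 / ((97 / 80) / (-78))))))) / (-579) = 14042600 / 120132657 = 0.12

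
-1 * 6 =-6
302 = 302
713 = 713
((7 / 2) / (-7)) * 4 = -2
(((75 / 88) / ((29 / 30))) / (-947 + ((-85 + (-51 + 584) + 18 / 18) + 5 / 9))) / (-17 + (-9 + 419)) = -3375 / 748357412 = -0.00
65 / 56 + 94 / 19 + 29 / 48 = 42851 / 6384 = 6.71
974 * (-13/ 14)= -6331/ 7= -904.43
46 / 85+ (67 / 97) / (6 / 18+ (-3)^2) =142021 / 230860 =0.62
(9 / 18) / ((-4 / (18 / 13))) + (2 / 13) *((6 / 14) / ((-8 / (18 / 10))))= -171 / 910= -0.19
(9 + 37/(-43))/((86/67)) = 11725/1849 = 6.34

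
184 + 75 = 259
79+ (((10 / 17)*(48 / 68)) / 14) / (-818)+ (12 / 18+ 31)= 274699034 / 2482221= 110.67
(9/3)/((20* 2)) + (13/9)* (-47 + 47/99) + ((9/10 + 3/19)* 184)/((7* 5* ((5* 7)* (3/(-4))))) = -55859951893/829521000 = -67.34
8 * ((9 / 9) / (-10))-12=-64 / 5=-12.80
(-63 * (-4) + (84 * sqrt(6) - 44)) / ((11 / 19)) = 1596 * sqrt(6) / 11 + 3952 / 11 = 714.67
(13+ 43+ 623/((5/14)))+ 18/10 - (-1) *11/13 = 117198/65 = 1803.05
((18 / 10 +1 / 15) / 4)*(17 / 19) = 119 / 285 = 0.42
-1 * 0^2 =0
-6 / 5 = -1.20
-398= -398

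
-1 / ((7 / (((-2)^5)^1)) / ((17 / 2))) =272 / 7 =38.86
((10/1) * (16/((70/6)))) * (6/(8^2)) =9/7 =1.29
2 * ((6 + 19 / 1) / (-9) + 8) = 10.44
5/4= 1.25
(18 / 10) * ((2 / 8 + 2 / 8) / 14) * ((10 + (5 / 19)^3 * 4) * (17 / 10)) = 151011 / 137180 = 1.10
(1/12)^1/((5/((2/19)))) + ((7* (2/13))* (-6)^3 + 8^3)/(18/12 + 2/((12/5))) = 6210811/51870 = 119.74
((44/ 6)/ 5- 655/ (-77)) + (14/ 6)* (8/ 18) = 114451/ 10395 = 11.01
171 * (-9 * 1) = -1539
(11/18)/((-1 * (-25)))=11/450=0.02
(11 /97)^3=1331 /912673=0.00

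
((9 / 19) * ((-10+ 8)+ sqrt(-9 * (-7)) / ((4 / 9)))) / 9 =-2 / 19+ 27 * sqrt(7) / 76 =0.83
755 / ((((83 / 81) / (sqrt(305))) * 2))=6433.89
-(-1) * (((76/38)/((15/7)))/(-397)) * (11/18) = -0.00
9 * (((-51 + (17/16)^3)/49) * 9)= -16522623/200704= -82.32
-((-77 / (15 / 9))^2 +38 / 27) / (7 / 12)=-3661.45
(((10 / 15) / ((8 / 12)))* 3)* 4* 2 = 24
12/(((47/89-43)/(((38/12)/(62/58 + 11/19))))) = -931741/1716120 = -0.54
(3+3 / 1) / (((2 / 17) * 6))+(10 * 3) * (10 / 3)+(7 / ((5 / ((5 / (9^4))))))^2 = 108.50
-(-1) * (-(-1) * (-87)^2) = 7569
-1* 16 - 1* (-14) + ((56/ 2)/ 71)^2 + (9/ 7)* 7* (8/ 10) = 134986/ 25205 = 5.36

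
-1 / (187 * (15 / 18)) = -6 / 935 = -0.01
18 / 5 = 3.60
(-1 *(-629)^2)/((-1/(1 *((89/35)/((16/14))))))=35212049/40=880301.22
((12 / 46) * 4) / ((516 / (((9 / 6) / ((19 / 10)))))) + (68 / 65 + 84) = 103878598 / 1221415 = 85.05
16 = 16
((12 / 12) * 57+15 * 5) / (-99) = -4 / 3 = -1.33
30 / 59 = 0.51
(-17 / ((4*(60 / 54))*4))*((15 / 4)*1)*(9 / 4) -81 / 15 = -34479 / 2560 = -13.47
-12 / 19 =-0.63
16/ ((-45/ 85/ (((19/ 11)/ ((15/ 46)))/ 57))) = -12512/ 4455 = -2.81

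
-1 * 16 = -16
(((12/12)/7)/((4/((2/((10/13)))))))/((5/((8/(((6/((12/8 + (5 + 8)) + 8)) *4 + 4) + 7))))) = 78/6335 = 0.01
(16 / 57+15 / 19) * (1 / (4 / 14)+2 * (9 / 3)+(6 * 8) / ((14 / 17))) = 57889 / 798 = 72.54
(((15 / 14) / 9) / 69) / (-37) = -5 / 107226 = -0.00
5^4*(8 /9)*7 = 3888.89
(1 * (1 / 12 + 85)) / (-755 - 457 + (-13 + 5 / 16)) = -4084 / 58785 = -0.07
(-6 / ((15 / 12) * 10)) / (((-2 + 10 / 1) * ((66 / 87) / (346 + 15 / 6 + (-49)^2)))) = -478413 / 2200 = -217.46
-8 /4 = -2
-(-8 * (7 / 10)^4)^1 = 2401 / 1250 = 1.92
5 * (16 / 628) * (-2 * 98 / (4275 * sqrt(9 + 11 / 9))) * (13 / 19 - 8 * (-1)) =-4312 * sqrt(23) / 1303571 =-0.02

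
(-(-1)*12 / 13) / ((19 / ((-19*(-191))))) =2292 / 13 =176.31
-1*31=-31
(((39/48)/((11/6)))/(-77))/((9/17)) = -221/20328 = -0.01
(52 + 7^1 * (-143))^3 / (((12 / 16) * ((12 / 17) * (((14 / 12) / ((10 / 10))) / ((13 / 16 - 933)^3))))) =48207802129206564271375 / 43008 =1120903137304840129.08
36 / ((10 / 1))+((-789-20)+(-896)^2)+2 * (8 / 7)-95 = 28067126 / 35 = 801917.89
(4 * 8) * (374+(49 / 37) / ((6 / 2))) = 1330016 / 111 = 11982.13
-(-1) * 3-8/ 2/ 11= 29/ 11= 2.64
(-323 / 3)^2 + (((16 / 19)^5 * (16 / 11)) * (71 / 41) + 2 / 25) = 2912946831735307 / 251262146025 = 11593.26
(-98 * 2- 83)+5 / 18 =-5017 / 18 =-278.72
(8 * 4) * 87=2784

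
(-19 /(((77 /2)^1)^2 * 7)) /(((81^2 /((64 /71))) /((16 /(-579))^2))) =-1245184 /6481342983197313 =-0.00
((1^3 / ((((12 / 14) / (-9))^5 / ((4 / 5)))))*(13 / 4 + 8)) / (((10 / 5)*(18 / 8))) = -4084101 / 16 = -255256.31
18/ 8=2.25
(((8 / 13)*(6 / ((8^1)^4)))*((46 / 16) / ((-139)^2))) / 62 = 69 / 31892942848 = 0.00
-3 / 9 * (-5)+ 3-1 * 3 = 5 / 3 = 1.67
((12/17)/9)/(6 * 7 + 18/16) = 32/17595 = 0.00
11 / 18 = 0.61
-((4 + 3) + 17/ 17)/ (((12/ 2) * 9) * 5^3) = -4/ 3375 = -0.00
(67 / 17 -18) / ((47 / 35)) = -8365 / 799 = -10.47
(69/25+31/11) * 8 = 12272/275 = 44.63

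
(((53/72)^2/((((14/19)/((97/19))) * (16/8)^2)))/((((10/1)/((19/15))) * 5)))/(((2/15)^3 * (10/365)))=377920051/1032192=366.13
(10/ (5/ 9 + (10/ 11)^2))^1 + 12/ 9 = 8.57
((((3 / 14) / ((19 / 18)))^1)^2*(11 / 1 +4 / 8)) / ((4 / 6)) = 50301 / 70756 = 0.71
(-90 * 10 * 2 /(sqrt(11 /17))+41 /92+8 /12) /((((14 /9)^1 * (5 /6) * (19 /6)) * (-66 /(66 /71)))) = -8289 /2171890+58320 * sqrt(187) /103873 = 7.67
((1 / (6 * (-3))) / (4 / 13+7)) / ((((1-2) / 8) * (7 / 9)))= 52 / 665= 0.08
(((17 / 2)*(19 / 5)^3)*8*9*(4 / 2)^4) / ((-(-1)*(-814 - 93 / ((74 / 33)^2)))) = -645.42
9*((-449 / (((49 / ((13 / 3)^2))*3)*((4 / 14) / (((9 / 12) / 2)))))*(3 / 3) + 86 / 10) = -336061 / 560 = -600.11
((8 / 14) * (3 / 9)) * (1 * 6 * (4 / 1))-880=-6128 / 7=-875.43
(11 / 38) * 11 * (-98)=-5929 / 19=-312.05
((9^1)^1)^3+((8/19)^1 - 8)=721.42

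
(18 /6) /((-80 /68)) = -51 /20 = -2.55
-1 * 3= -3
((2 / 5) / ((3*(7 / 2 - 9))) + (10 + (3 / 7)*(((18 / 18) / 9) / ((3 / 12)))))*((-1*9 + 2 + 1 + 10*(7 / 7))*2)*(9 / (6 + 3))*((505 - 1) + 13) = 1471664 / 35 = 42047.54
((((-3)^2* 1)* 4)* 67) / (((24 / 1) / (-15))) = -3015 / 2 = -1507.50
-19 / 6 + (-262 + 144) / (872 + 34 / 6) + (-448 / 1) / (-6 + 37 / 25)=171044537 / 1785174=95.81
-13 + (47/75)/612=-13.00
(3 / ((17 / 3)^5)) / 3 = 243 / 1419857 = 0.00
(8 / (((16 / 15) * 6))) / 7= 0.18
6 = 6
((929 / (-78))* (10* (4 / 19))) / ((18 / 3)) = -9290 / 2223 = -4.18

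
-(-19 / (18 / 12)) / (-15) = -38 / 45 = -0.84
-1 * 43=-43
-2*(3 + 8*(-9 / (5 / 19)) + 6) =529.20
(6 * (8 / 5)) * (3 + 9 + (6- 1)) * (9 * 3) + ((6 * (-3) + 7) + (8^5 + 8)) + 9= 185902 / 5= 37180.40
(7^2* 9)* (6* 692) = 1831032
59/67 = 0.88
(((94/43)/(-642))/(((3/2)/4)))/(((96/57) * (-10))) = 893/1656360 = 0.00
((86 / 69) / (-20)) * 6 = -0.37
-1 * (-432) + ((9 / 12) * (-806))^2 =1463409 / 4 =365852.25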